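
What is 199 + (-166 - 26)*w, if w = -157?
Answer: 30343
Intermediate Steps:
199 + (-166 - 26)*w = 199 + (-166 - 26)*(-157) = 199 - 192*(-157) = 199 + 30144 = 30343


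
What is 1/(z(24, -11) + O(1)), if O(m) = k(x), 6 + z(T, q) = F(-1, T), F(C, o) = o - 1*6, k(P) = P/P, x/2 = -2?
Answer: 1/13 ≈ 0.076923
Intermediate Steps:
x = -4 (x = 2*(-2) = -4)
k(P) = 1
F(C, o) = -6 + o (F(C, o) = o - 6 = -6 + o)
z(T, q) = -12 + T (z(T, q) = -6 + (-6 + T) = -12 + T)
O(m) = 1
1/(z(24, -11) + O(1)) = 1/((-12 + 24) + 1) = 1/(12 + 1) = 1/13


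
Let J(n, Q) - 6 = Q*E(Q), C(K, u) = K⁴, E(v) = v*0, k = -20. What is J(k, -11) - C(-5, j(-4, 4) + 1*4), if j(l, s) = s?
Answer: -619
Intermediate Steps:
E(v) = 0
J(n, Q) = 6 (J(n, Q) = 6 + Q*0 = 6 + 0 = 6)
J(k, -11) - C(-5, j(-4, 4) + 1*4) = 6 - 1*(-5)⁴ = 6 - 1*625 = 6 - 625 = -619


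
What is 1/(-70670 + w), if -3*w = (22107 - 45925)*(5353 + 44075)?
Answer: 1/392354698 ≈ 2.5487e-9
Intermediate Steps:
w = 392425368 (w = -(22107 - 45925)*(5353 + 44075)/3 = -(-23818)*49428/3 = -⅓*(-1177276104) = 392425368)
1/(-70670 + w) = 1/(-70670 + 392425368) = 1/392354698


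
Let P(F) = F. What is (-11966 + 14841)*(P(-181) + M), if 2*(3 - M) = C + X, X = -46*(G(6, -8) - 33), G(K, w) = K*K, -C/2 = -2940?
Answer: -8765875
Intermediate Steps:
C = 5880 (C = -2*(-2940) = 5880)
G(K, w) = K²
X = -138 (X = -46*(6² - 33) = -46*(36 - 33) = -46*3 = -138)
M = -2868 (M = 3 - (5880 - 138)/2 = 3 - ½*5742 = 3 - 2871 = -2868)
(-11966 + 14841)*(P(-181) + M) = (-11966 + 14841)*(-181 - 2868) = 2875*(-3049) = -8765875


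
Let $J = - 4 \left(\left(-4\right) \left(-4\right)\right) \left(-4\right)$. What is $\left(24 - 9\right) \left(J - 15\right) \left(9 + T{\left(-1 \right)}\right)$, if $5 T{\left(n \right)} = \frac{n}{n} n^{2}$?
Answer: $33258$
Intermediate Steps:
$T{\left(n \right)} = \frac{n^{2}}{5}$ ($T{\left(n \right)} = \frac{\frac{n}{n} n^{2}}{5} = \frac{1 n^{2}}{5} = \frac{n^{2}}{5}$)
$J = 256$ ($J = \left(-4\right) 16 \left(-4\right) = \left(-64\right) \left(-4\right) = 256$)
$\left(24 - 9\right) \left(J - 15\right) \left(9 + T{\left(-1 \right)}\right) = \left(24 - 9\right) \left(256 - 15\right) \left(9 + \frac{\left(-1\right)^{2}}{5}\right) = \left(24 + \left(-13 + 4\right)\right) 241 \left(9 + \frac{1}{5} \cdot 1\right) = \left(24 - 9\right) 241 \left(9 + \frac{1}{5}\right) = 15 \cdot 241 \cdot \frac{46}{5} = 15 \cdot \frac{11086}{5} = 33258$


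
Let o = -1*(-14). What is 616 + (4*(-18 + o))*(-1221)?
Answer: 20152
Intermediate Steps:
o = 14
616 + (4*(-18 + o))*(-1221) = 616 + (4*(-18 + 14))*(-1221) = 616 + (4*(-4))*(-1221) = 616 - 16*(-1221) = 616 + 19536 = 20152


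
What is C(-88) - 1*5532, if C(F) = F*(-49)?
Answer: -1220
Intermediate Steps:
C(F) = -49*F
C(-88) - 1*5532 = -49*(-88) - 1*5532 = 4312 - 5532 = -1220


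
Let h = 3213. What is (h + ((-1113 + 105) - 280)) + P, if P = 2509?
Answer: 4434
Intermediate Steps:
(h + ((-1113 + 105) - 280)) + P = (3213 + ((-1113 + 105) - 280)) + 2509 = (3213 + (-1008 - 280)) + 2509 = (3213 - 1288) + 2509 = 1925 + 2509 = 4434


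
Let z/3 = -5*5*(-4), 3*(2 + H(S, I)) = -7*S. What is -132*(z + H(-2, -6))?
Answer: -39952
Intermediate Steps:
H(S, I) = -2 - 7*S/3 (H(S, I) = -2 + (-7*S)/3 = -2 - 7*S/3)
z = 300 (z = 3*(-5*5*(-4)) = 3*(-25*(-4)) = 3*100 = 300)
-132*(z + H(-2, -6)) = -132*(300 + (-2 - 7/3*(-2))) = -132*(300 + (-2 + 14/3)) = -132*(300 + 8/3) = -132*908/3 = -1*39952 = -39952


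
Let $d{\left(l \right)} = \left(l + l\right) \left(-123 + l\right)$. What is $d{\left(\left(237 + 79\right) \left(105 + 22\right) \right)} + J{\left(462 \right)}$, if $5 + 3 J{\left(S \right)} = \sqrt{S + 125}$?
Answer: $\frac{9633847123}{3} + \frac{\sqrt{587}}{3} \approx 3.2113 \cdot 10^{9}$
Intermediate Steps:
$J{\left(S \right)} = - \frac{5}{3} + \frac{\sqrt{125 + S}}{3}$ ($J{\left(S \right)} = - \frac{5}{3} + \frac{\sqrt{S + 125}}{3} = - \frac{5}{3} + \frac{\sqrt{125 + S}}{3}$)
$d{\left(l \right)} = 2 l \left(-123 + l\right)$
$d{\left(\left(237 + 79\right) \left(105 + 22\right) \right)} + J{\left(462 \right)} = 2 \left(237 + 79\right) \left(105 + 22\right) \left(-123 + \left(237 + 79\right) \left(105 + 22\right)\right) - \left(\frac{5}{3} - \frac{\sqrt{125 + 462}}{3}\right) = 2 \cdot 316 \cdot 127 \left(-123 + 316 \cdot 127\right) - \left(\frac{5}{3} - \frac{\sqrt{587}}{3}\right) = 2 \cdot 40132 \left(-123 + 40132\right) - \left(\frac{5}{3} - \frac{\sqrt{587}}{3}\right) = 2 \cdot 40132 \cdot 40009 - \left(\frac{5}{3} - \frac{\sqrt{587}}{3}\right) = 3211282376 - \left(\frac{5}{3} - \frac{\sqrt{587}}{3}\right) = \frac{9633847123}{3} + \frac{\sqrt{587}}{3}$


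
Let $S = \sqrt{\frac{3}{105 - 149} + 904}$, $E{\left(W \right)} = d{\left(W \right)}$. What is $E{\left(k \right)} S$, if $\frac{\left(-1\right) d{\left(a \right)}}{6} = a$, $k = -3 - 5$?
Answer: $\frac{24 \sqrt{437503}}{11} \approx 1443.1$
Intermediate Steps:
$k = -8$ ($k = -3 - 5 = -8$)
$d{\left(a \right)} = - 6 a$
$E{\left(W \right)} = - 6 W$
$S = \frac{\sqrt{437503}}{22}$ ($S = \sqrt{\frac{3}{-44} + 904} = \sqrt{3 \left(- \frac{1}{44}\right) + 904} = \sqrt{- \frac{3}{44} + 904} = \sqrt{\frac{39773}{44}} = \frac{\sqrt{437503}}{22} \approx 30.065$)
$E{\left(k \right)} S = \left(-6\right) \left(-8\right) \frac{\sqrt{437503}}{22} = 48 \frac{\sqrt{437503}}{22} = \frac{24 \sqrt{437503}}{11}$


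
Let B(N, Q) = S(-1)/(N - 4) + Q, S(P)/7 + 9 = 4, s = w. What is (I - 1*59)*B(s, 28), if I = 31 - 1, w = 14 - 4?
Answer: -3857/6 ≈ -642.83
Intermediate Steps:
w = 10
s = 10
I = 30
S(P) = -35 (S(P) = -63 + 7*4 = -63 + 28 = -35)
B(N, Q) = Q - 35/(-4 + N) (B(N, Q) = -35/(N - 4) + Q = -35/(-4 + N) + Q = Q - 35/(-4 + N))
(I - 1*59)*B(s, 28) = (30 - 1*59)*((-35 - 4*28 + 10*28)/(-4 + 10)) = (30 - 59)*((-35 - 112 + 280)/6) = -29*133/6 = -3857/6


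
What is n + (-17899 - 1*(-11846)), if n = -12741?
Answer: -18794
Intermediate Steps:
n + (-17899 - 1*(-11846)) = -12741 + (-17899 - 1*(-11846)) = -12741 + (-17899 + 11846) = -12741 - 6053 = -18794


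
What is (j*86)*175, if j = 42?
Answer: 632100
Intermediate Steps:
(j*86)*175 = (42*86)*175 = 3612*175 = 632100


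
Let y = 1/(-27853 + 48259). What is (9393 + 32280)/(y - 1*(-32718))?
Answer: 850379238/667643509 ≈ 1.2737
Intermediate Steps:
y = 1/20406 ≈ 4.9005e-5
(9393 + 32280)/(y - 1*(-32718)) = (9393 + 32280)/(1/20406 - 1*(-32718)) = 41673/(1/20406 + 32718) = 41673/(667643509/20406) = 41673*(20406/667643509) = 850379238/667643509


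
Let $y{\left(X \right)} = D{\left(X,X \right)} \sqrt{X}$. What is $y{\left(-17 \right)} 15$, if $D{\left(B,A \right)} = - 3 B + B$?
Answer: $510 i \sqrt{17} \approx 2102.8 i$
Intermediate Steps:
$D{\left(B,A \right)} = - 2 B$
$y{\left(X \right)} = - 2 X^{\frac{3}{2}}$ ($y{\left(X \right)} = - 2 X \sqrt{X} = - 2 X^{\frac{3}{2}}$)
$y{\left(-17 \right)} 15 = - 2 \left(-17\right)^{\frac{3}{2}} \cdot 15 = - 2 \left(- 17 i \sqrt{17}\right) 15 = 34 i \sqrt{17} \cdot 15 = 510 i \sqrt{17}$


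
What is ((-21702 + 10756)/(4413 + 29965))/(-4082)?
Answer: 421/5397346 ≈ 7.8001e-5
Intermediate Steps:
((-21702 + 10756)/(4413 + 29965))/(-4082) = -10946/34378*(-1/4082) = -10946*1/34378*(-1/4082) = -5473/17189*(-1/4082) = 421/5397346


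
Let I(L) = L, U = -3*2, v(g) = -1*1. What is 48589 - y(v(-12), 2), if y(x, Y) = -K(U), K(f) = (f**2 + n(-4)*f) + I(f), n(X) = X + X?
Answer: 48667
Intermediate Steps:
n(X) = 2*X
v(g) = -1
U = -6
K(f) = f**2 - 7*f (K(f) = (f**2 + (2*(-4))*f) + f = (f**2 - 8*f) + f = f**2 - 7*f)
y(x, Y) = -78 (y(x, Y) = -(-6)*(-7 - 6) = -(-6)*(-13) = -1*78 = -78)
48589 - y(v(-12), 2) = 48589 - 1*(-78) = 48589 + 78 = 48667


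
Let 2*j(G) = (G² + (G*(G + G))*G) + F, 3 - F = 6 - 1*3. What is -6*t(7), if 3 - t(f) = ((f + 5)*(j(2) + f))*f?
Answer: 8550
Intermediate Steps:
F = 0 (F = 3 - (6 - 1*3) = 3 - (6 - 3) = 3 - 1*3 = 3 - 3 = 0)
j(G) = G³ + G²/2 (j(G) = ((G² + (G*(G + G))*G) + 0)/2 = ((G² + (G*(2*G))*G) + 0)/2 = ((G² + (2*G²)*G) + 0)/2 = ((G² + 2*G³) + 0)/2 = (G² + 2*G³)/2 = G³ + G²/2)
t(f) = 3 - f*(5 + f)*(10 + f) (t(f) = 3 - (f + 5)*(2²*(½ + 2) + f)*f = 3 - (5 + f)*(4*(5/2) + f)*f = 3 - (5 + f)*(10 + f)*f = 3 - f*(5 + f)*(10 + f))
-6*t(7) = -6*(3 - 1*7³ - 50*7 - 15*7²) = -6*(3 - 1*343 - 350 - 15*49) = -6*(3 - 343 - 350 - 735) = -6*(-1425) = 8550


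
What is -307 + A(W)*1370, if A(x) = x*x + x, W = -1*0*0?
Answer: -307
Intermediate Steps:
W = 0 (W = 0*0 = 0)
A(x) = x + x² (A(x) = x² + x = x + x²)
-307 + A(W)*1370 = -307 + (0*(1 + 0))*1370 = -307 + (0*1)*1370 = -307 + 0*1370 = -307 + 0 = -307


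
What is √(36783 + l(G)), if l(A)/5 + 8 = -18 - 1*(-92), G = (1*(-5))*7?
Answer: √37113 ≈ 192.65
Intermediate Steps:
G = -35 (G = -5*7 = -35)
l(A) = 330 (l(A) = -40 + 5*(-18 - 1*(-92)) = -40 + 5*(-18 + 92) = -40 + 5*74 = -40 + 370 = 330)
√(36783 + l(G)) = √(36783 + 330) = √37113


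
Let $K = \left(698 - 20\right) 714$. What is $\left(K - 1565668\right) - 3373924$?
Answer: $-4455500$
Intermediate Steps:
$K = 484092$ ($K = 678 \cdot 714 = 484092$)
$\left(K - 1565668\right) - 3373924 = \left(484092 - 1565668\right) - 3373924 = -1081576 - 3373924 = -4455500$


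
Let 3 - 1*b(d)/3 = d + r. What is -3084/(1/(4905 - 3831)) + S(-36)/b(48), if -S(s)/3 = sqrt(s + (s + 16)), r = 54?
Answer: -3312216 + 2*I*sqrt(14)/99 ≈ -3.3122e+6 + 0.075589*I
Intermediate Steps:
S(s) = -3*sqrt(16 + 2*s) (S(s) = -3*sqrt(s + (s + 16)) = -3*sqrt(s + (16 + s)) = -3*sqrt(16 + 2*s))
b(d) = -153 - 3*d (b(d) = 9 - 3*(d + 54) = 9 - 3*(54 + d) = 9 + (-162 - 3*d) = -153 - 3*d)
-3084/(1/(4905 - 3831)) + S(-36)/b(48) = -3084/(1/(4905 - 3831)) + (-3*sqrt(16 + 2*(-36)))/(-153 - 3*48) = -3084/(1/1074) + (-3*sqrt(16 - 72))/(-153 - 144) = -3084/1/1074 - 6*I*sqrt(14)/(-297) = -3084*1074 - 6*I*sqrt(14)*(-1/297) = -3312216 - 6*I*sqrt(14)*(-1/297) = -3312216 + 2*I*sqrt(14)/99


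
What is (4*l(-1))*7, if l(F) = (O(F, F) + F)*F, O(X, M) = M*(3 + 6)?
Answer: 280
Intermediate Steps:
O(X, M) = 9*M (O(X, M) = M*9 = 9*M)
l(F) = 10*F² (l(F) = (9*F + F)*F = (10*F)*F = 10*F²)
(4*l(-1))*7 = (4*(10*(-1)²))*7 = (4*(10*1))*7 = (4*10)*7 = 40*7 = 280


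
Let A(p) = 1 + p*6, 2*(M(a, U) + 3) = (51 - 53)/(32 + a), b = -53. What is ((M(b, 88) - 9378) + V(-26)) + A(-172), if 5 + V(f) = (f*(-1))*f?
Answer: -232952/21 ≈ -11093.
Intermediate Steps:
M(a, U) = -3 - 1/(32 + a) (M(a, U) = -3 + ((51 - 53)/(32 + a))/2 = -3 + (-2/(32 + a))/2 = -3 - 1/(32 + a))
A(p) = 1 + 6*p
V(f) = -5 - f**2 (V(f) = -5 + (f*(-1))*f = -5 + (-f)*f = -5 - f**2)
((M(b, 88) - 9378) + V(-26)) + A(-172) = (((-97 - 3*(-53))/(32 - 53) - 9378) + (-5 - 1*(-26)**2)) + (1 + 6*(-172)) = (((-97 + 159)/(-21) - 9378) + (-5 - 1*676)) + (1 - 1032) = ((-1/21*62 - 9378) + (-5 - 676)) - 1031 = ((-62/21 - 9378) - 681) - 1031 = (-197000/21 - 681) - 1031 = -211301/21 - 1031 = -232952/21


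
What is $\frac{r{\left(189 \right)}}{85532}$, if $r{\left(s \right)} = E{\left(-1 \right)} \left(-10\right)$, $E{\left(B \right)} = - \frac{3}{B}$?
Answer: $- \frac{15}{42766} \approx -0.00035075$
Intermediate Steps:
$r{\left(s \right)} = -30$ ($r{\left(s \right)} = - \frac{3}{-1} \left(-10\right) = \left(-3\right) \left(-1\right) \left(-10\right) = 3 \left(-10\right) = -30$)
$\frac{r{\left(189 \right)}}{85532} = - \frac{30}{85532} = \left(-30\right) \frac{1}{85532} = - \frac{15}{42766}$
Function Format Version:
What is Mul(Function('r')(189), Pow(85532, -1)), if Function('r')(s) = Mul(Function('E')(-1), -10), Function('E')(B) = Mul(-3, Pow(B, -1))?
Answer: Rational(-15, 42766) ≈ -0.00035075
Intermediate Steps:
Function('r')(s) = -30 (Function('r')(s) = Mul(Mul(-3, Pow(-1, -1)), -10) = Mul(Mul(-3, -1), -10) = Mul(3, -10) = -30)
Mul(Function('r')(189), Pow(85532, -1)) = Mul(-30, Pow(85532, -1)) = Mul(-30, Rational(1, 85532)) = Rational(-15, 42766)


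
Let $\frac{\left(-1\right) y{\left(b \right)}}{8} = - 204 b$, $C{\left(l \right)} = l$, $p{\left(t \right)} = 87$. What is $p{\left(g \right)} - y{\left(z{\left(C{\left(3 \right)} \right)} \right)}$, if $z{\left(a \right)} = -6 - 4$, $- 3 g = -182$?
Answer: $16407$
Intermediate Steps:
$g = \frac{182}{3}$ ($g = \left(- \frac{1}{3}\right) \left(-182\right) = \frac{182}{3} \approx 60.667$)
$z{\left(a \right)} = -10$ ($z{\left(a \right)} = -6 - 4 = -10$)
$y{\left(b \right)} = 1632 b$ ($y{\left(b \right)} = - 8 \left(- 204 b\right) = 1632 b$)
$p{\left(g \right)} - y{\left(z{\left(C{\left(3 \right)} \right)} \right)} = 87 - 1632 \left(-10\right) = 87 - -16320 = 87 + 16320 = 16407$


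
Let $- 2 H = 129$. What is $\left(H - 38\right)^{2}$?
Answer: $\frac{42025}{4} \approx 10506.0$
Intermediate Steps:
$H = - \frac{129}{2}$ ($H = \left(- \frac{1}{2}\right) 129 = - \frac{129}{2} \approx -64.5$)
$\left(H - 38\right)^{2} = \left(- \frac{129}{2} - 38\right)^{2} = \left(- \frac{205}{2}\right)^{2} = \frac{42025}{4}$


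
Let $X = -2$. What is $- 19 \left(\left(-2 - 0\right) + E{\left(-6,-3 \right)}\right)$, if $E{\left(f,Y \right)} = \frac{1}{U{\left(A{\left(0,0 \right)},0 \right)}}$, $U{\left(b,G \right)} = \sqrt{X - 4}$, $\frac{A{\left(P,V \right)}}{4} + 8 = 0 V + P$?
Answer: $38 + \frac{19 i \sqrt{6}}{6} \approx 38.0 + 7.7567 i$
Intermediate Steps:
$A{\left(P,V \right)} = -32 + 4 P$ ($A{\left(P,V \right)} = -32 + 4 \left(0 V + P\right) = -32 + 4 \left(0 + P\right) = -32 + 4 P$)
$U{\left(b,G \right)} = i \sqrt{6}$ ($U{\left(b,G \right)} = \sqrt{-2 - 4} = \sqrt{-6} = i \sqrt{6}$)
$E{\left(f,Y \right)} = - \frac{i \sqrt{6}}{6}$ ($E{\left(f,Y \right)} = \frac{1}{i \sqrt{6}} = - \frac{i \sqrt{6}}{6}$)
$- 19 \left(\left(-2 - 0\right) + E{\left(-6,-3 \right)}\right) = - 19 \left(\left(-2 - 0\right) - \frac{i \sqrt{6}}{6}\right) = - 19 \left(\left(-2 + 0\right) - \frac{i \sqrt{6}}{6}\right) = - 19 \left(-2 - \frac{i \sqrt{6}}{6}\right) = 38 + \frac{19 i \sqrt{6}}{6}$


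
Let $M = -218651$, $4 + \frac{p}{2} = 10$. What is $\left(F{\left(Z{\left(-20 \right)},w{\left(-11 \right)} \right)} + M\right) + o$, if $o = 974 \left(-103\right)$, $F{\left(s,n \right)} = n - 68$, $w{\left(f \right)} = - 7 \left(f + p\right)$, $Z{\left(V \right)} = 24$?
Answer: $-319048$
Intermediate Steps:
$p = 12$ ($p = -8 + 2 \cdot 10 = -8 + 20 = 12$)
$w{\left(f \right)} = -84 - 7 f$ ($w{\left(f \right)} = - 7 \left(f + 12\right) = - 7 \left(12 + f\right) = -84 - 7 f$)
$F{\left(s,n \right)} = -68 + n$ ($F{\left(s,n \right)} = n - 68 = -68 + n$)
$o = -100322$
$\left(F{\left(Z{\left(-20 \right)},w{\left(-11 \right)} \right)} + M\right) + o = \left(\left(-68 - 7\right) - 218651\right) - 100322 = \left(-75 - 218651\right) - 100322 = -218726 - 100322 = -319048$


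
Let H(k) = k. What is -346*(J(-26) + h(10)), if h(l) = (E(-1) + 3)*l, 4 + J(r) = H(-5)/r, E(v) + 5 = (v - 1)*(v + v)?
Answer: -72833/13 ≈ -5602.5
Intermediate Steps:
E(v) = -5 + 2*v*(-1 + v) (E(v) = -5 + (v - 1)*(v + v) = -5 + (-1 + v)*(2*v) = -5 + 2*v*(-1 + v))
J(r) = -4 - 5/r
h(l) = 2*l (h(l) = ((-5 - 2*(-1) + 2*(-1)²) + 3)*l = ((-5 + 2 + 2*1) + 3)*l = ((-5 + 2 + 2) + 3)*l = (-1 + 3)*l = 2*l)
-346*(J(-26) + h(10)) = -346*((-4 - 5/(-26)) + 2*10) = -346*((-4 - 5*(-1/26)) + 20) = -346*((-4 + 5/26) + 20) = -346*(-99/26 + 20) = -346*421/26 = -72833/13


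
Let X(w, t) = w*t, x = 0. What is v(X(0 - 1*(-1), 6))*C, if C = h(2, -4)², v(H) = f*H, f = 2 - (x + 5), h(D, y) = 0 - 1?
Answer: -18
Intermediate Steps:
h(D, y) = -1
f = -3 (f = 2 - (0 + 5) = 2 - 1*5 = 2 - 5 = -3)
X(w, t) = t*w
v(H) = -3*H
C = 1 (C = (-1)² = 1)
v(X(0 - 1*(-1), 6))*C = -18*(0 - 1*(-1))*1 = -18*(0 + 1)*1 = -18*1 = -18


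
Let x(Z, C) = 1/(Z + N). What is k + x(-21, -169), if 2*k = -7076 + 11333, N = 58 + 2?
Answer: 166025/78 ≈ 2128.5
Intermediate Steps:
N = 60
k = 4257/2 (k = (-7076 + 11333)/2 = (½)*4257 = 4257/2 ≈ 2128.5)
x(Z, C) = 1/(60 + Z) (x(Z, C) = 1/(Z + 60) = 1/(60 + Z))
k + x(-21, -169) = 4257/2 + 1/(60 - 21) = 4257/2 + 1/39 = 166025/78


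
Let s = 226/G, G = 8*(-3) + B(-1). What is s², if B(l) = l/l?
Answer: 51076/529 ≈ 96.552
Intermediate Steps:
B(l) = 1
G = -23 (G = 8*(-3) + 1 = -24 + 1 = -23)
s = -226/23 (s = 226/(-23) = 226*(-1/23) = -226/23 ≈ -9.8261)
s² = (-226/23)² = 51076/529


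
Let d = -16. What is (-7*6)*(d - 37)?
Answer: 2226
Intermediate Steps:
(-7*6)*(d - 37) = (-7*6)*(-16 - 37) = -42*(-53) = 2226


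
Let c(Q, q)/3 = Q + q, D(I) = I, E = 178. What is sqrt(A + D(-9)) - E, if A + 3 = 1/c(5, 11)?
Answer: -178 + 5*I*sqrt(69)/12 ≈ -178.0 + 3.4611*I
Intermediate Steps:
c(Q, q) = 3*Q + 3*q (c(Q, q) = 3*(Q + q) = 3*Q + 3*q)
A = -143/48 (A = -3 + 1/(3*5 + 3*11) = -3 + 1/(15 + 33) = -3 + 1/48 = -143/48 ≈ -2.9792)
sqrt(A + D(-9)) - E = sqrt(-143/48 - 9) - 1*178 = sqrt(-575/48) - 178 = 5*I*sqrt(69)/12 - 178 = -178 + 5*I*sqrt(69)/12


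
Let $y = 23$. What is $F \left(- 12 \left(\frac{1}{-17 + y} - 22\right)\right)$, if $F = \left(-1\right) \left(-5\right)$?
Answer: $1310$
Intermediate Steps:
$F = 5$
$F \left(- 12 \left(\frac{1}{-17 + y} - 22\right)\right) = 5 \left(- 12 \left(\frac{1}{-17 + 23} - 22\right)\right) = 5 \left(- 12 \left(\frac{1}{6} - 22\right)\right) = 5 \left(\left(-12\right) \left(- \frac{131}{6}\right)\right) = 5 \cdot 262 = 1310$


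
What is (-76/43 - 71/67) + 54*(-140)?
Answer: -21788505/2881 ≈ -7562.8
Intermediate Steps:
(-76/43 - 71/67) + 54*(-140) = (-76*1/43 - 71*1/67) - 7560 = (-76/43 - 71/67) - 7560 = -8145/2881 - 7560 = -21788505/2881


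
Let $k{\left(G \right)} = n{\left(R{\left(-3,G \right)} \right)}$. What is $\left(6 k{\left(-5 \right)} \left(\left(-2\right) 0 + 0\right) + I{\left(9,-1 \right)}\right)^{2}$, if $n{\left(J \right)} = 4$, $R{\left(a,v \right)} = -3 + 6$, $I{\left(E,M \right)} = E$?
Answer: $81$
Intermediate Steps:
$R{\left(a,v \right)} = 3$
$k{\left(G \right)} = 4$
$\left(6 k{\left(-5 \right)} \left(\left(-2\right) 0 + 0\right) + I{\left(9,-1 \right)}\right)^{2} = \left(6 \cdot 4 \left(\left(-2\right) 0 + 0\right) + 9\right)^{2} = \left(24 \left(0 + 0\right) + 9\right)^{2} = \left(24 \cdot 0 + 9\right)^{2} = \left(0 + 9\right)^{2} = 9^{2} = 81$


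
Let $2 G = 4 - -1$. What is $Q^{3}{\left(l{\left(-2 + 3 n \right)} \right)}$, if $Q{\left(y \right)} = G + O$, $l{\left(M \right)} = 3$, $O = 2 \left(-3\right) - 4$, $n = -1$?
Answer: $- \frac{3375}{8} \approx -421.88$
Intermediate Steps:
$G = \frac{5}{2}$ ($G = \frac{4 - -1}{2} = \frac{4 + 1}{2} = \frac{1}{2} \cdot 5 = \frac{5}{2} \approx 2.5$)
$O = -10$ ($O = -6 - 4 = -10$)
$Q{\left(y \right)} = - \frac{15}{2}$ ($Q{\left(y \right)} = \frac{5}{2} - 10 = - \frac{15}{2}$)
$Q^{3}{\left(l{\left(-2 + 3 n \right)} \right)} = \left(- \frac{15}{2}\right)^{3} = - \frac{3375}{8}$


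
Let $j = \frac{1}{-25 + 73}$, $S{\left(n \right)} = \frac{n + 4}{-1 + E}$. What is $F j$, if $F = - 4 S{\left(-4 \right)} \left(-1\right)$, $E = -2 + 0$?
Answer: $0$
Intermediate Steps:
$E = -2$
$S{\left(n \right)} = - \frac{4}{3} - \frac{n}{3}$ ($S{\left(n \right)} = \frac{n + 4}{-1 - 2} = \frac{4 + n}{-3} = \left(4 + n\right) \left(- \frac{1}{3}\right) = - \frac{4}{3} - \frac{n}{3}$)
$j = \frac{1}{48} \approx 0.020833$
$F = 0$ ($F = - 4 \left(- \frac{4}{3} - - \frac{4}{3}\right) \left(-1\right) = - 4 \left(- \frac{4}{3} + \frac{4}{3}\right) \left(-1\right) = \left(-4\right) 0 \left(-1\right) = 0 \left(-1\right) = 0$)
$F j = 0 \cdot \frac{1}{48} = 0$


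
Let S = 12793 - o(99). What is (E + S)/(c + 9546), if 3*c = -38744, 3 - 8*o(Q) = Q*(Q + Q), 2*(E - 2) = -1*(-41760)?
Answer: -5319/496 ≈ -10.724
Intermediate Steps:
E = 20882 (E = 2 + (-1*(-41760))/2 = 2 + (½)*41760 = 2 + 20880 = 20882)
o(Q) = 3/8 - Q²/4 (o(Q) = 3/8 - Q*(Q + Q)/8 = 3/8 - Q*2*Q/8 = 3/8 - Q²/4)
c = -38744/3 (c = (⅓)*(-38744) = -38744/3 ≈ -12915.)
S = 121943/8 (S = 12793 - (3/8 - ¼*99²) = 12793 - (3/8 - ¼*9801) = 12793 - (3/8 - 9801/4) = 12793 - 1*(-19599/8) = 12793 + 19599/8 = 121943/8 ≈ 15243.)
(E + S)/(c + 9546) = (20882 + 121943/8)/(-38744/3 + 9546) = 288999/(8*(-10106/3)) = (288999/8)*(-3/10106) = -5319/496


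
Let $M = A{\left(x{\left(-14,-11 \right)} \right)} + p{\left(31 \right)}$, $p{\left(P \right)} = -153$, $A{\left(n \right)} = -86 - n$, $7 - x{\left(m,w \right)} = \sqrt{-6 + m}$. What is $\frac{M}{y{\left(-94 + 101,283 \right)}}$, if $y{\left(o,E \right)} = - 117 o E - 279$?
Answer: $\frac{41}{38676} - \frac{i \sqrt{5}}{116028} \approx 0.0010601 - 1.9272 \cdot 10^{-5} i$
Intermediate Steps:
$x{\left(m,w \right)} = 7 - \sqrt{-6 + m}$
$y{\left(o,E \right)} = -279 - 117 E o$ ($y{\left(o,E \right)} = - 117 E o - 279 = -279 - 117 E o$)
$M = -246 + 2 i \sqrt{5}$ ($M = \left(-86 - \left(7 - \sqrt{-6 - 14}\right)\right) - 153 = \left(-86 - \left(7 - \sqrt{-20}\right)\right) - 153 = \left(-86 - \left(7 - 2 i \sqrt{5}\right)\right) - 153 = \left(-93 + 2 i \sqrt{5}\right) - 153 = -246 + 2 i \sqrt{5} \approx -246.0 + 4.4721 i$)
$\frac{M}{y{\left(-94 + 101,283 \right)}} = \frac{-246 + 2 i \sqrt{5}}{-279 - 33111 \left(-94 + 101\right)} = \frac{-246 + 2 i \sqrt{5}}{-279 - 33111 \cdot 7} = \frac{-246 + 2 i \sqrt{5}}{-279 - 231777} = \frac{-246 + 2 i \sqrt{5}}{-232056} = \left(-246 + 2 i \sqrt{5}\right) \left(- \frac{1}{232056}\right) = \frac{41}{38676} - \frac{i \sqrt{5}}{116028}$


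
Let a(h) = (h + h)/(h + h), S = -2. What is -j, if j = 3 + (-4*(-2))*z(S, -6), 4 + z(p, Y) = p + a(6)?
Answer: 37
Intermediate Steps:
a(h) = 1 (a(h) = (2*h)/((2*h)) = (2*h)*(1/(2*h)) = 1)
z(p, Y) = -3 + p (z(p, Y) = -4 + (p + 1) = -4 + (1 + p) = -3 + p)
j = -37 (j = 3 + (-4*(-2))*(-3 - 2) = 3 + 8*(-5) = 3 - 40 = -37)
-j = -1*(-37) = 37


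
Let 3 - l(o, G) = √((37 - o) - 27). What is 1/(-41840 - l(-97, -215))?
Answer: -41843/1750836542 - √107/1750836542 ≈ -2.3905e-5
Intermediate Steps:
l(o, G) = 3 - √(10 - o) (l(o, G) = 3 - √((37 - o) - 27) = 3 - √(10 - o))
1/(-41840 - l(-97, -215)) = 1/(-41840 - (3 - √(10 - 1*(-97)))) = 1/(-41840 - (3 - √(10 + 97))) = 1/(-41840 - (3 - √107)) = 1/(-41840 + (-3 + √107)) = 1/(-41843 + √107)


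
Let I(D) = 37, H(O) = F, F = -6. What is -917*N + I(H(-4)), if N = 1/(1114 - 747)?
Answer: 12662/367 ≈ 34.501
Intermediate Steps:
H(O) = -6
N = 1/367 ≈ 0.0027248
-917*N + I(H(-4)) = -917*1/367 + 37 = -917/367 + 37 = 12662/367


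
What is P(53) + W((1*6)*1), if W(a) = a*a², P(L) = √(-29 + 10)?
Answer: 216 + I*√19 ≈ 216.0 + 4.3589*I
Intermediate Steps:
P(L) = I*√19 (P(L) = √(-19) = I*√19)
W(a) = a³
P(53) + W((1*6)*1) = I*√19 + ((1*6)*1)³ = I*√19 + (6*1)³ = I*√19 + 6³ = I*√19 + 216 = 216 + I*√19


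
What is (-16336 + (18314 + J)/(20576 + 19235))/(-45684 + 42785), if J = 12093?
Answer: 650322089/115412089 ≈ 5.6348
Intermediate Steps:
(-16336 + (18314 + J)/(20576 + 19235))/(-45684 + 42785) = (-16336 + (18314 + 12093)/(20576 + 19235))/(-45684 + 42785) = (-16336 + 30407/39811)/(-2899) = (-16336 + 30407*(1/39811))*(-1/2899) = (-16336 + 30407/39811)*(-1/2899) = -650322089/39811*(-1/2899) = 650322089/115412089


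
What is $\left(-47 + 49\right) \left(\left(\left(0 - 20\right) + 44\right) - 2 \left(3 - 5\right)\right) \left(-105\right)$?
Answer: $-5880$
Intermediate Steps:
$\left(-47 + 49\right) \left(\left(\left(0 - 20\right) + 44\right) - 2 \left(3 - 5\right)\right) \left(-105\right) = 2 \left(\left(\left(0 - 20\right) + 44\right) - -4\right) \left(-105\right) = 2 \left(\left(-20 + 44\right) + 4\right) \left(-105\right) = 2 \left(24 + 4\right) \left(-105\right) = 2 \cdot 28 \left(-105\right) = 56 \left(-105\right) = -5880$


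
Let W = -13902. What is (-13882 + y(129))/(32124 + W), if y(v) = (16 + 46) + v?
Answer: -13691/18222 ≈ -0.75134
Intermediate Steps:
y(v) = 62 + v
(-13882 + y(129))/(32124 + W) = (-13882 + (62 + 129))/(32124 - 13902) = (-13882 + 191)/18222 = -13691*1/18222 = -13691/18222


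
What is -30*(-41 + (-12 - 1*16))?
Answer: 2070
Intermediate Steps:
-30*(-41 + (-12 - 1*16)) = -30*(-41 + (-12 - 16)) = -30*(-41 - 28) = -30*(-69) = -1*(-2070) = 2070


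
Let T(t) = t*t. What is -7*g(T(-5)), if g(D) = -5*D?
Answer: 875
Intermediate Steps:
T(t) = t²
-7*g(T(-5)) = -(-35)*(-5)² = -(-35)*25 = -7*(-125) = 875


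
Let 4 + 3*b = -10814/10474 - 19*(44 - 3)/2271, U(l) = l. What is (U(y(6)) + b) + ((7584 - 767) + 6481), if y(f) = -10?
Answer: 474047669300/35679681 ≈ 13286.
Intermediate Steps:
b = -63931828/35679681 (b = -4/3 + (-10814/10474 - 19*(44 - 3)/2271)/3 = -4/3 + (-10814*1/10474 - 19*41*(1/2271))/3 = -4/3 + (-5407/5237 - 779*1/2271)/3 = -4/3 + (-5407/5237 - 779/2271)/3 = -4/3 + (⅓)*(-16358920/11893227) = -4/3 - 16358920/35679681 = -63931828/35679681 ≈ -1.7918)
(U(y(6)) + b) + ((7584 - 767) + 6481) = (-10 - 63931828/35679681) + ((7584 - 767) + 6481) = -420728638/35679681 + (6817 + 6481) = -420728638/35679681 + 13298 = 474047669300/35679681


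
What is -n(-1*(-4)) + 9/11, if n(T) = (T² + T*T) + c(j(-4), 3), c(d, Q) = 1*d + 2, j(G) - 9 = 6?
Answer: -530/11 ≈ -48.182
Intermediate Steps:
j(G) = 15 (j(G) = 9 + 6 = 15)
c(d, Q) = 2 + d (c(d, Q) = d + 2 = 2 + d)
n(T) = 17 + 2*T² (n(T) = (T² + T*T) + (2 + 15) = (T² + T²) + 17 = 2*T² + 17 = 17 + 2*T²)
-n(-1*(-4)) + 9/11 = -(17 + 2*(-1*(-4))²) + 9/11 = -(17 + 2*4²) + 9*(1/11) = -(17 + 2*16) + 9/11 = -(17 + 32) + 9/11 = -1*49 + 9/11 = -49 + 9/11 = -530/11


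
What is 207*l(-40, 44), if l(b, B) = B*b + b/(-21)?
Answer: -2547480/7 ≈ -3.6393e+5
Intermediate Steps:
l(b, B) = -b/21 + B*b (l(b, B) = B*b + b*(-1/21) = B*b - b/21 = -b/21 + B*b)
207*l(-40, 44) = 207*(-40*(-1/21 + 44)) = 207*(-40*923/21) = 207*(-36920/21) = -2547480/7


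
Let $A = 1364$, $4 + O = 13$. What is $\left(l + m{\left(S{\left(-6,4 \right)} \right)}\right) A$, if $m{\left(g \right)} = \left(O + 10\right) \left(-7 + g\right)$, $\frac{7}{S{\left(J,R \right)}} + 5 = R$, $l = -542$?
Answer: $-1102112$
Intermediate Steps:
$O = 9$ ($O = -4 + 13 = 9$)
$S{\left(J,R \right)} = \frac{7}{-5 + R}$
$m{\left(g \right)} = -133 + 19 g$ ($m{\left(g \right)} = \left(9 + 10\right) \left(-7 + g\right) = 19 \left(-7 + g\right) = -133 + 19 g$)
$\left(l + m{\left(S{\left(-6,4 \right)} \right)}\right) A = \left(-542 - \left(133 - 19 \frac{7}{-5 + 4}\right)\right) 1364 = \left(-542 - \left(133 - 19 \frac{7}{-1}\right)\right) 1364 = \left(-542 - \left(133 - 19 \cdot 7 \left(-1\right)\right)\right) 1364 = \left(-542 + \left(-133 + 19 \left(-7\right)\right)\right) 1364 = \left(-542 - 266\right) 1364 = \left(-808\right) 1364 = -1102112$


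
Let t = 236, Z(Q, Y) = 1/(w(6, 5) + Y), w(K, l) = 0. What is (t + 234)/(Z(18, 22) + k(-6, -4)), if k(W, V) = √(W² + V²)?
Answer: -10340/25167 + 454960*√13/25167 ≈ 64.769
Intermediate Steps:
k(W, V) = √(V² + W²)
Z(Q, Y) = 1/Y (Z(Q, Y) = 1/(0 + Y) = 1/Y)
(t + 234)/(Z(18, 22) + k(-6, -4)) = (236 + 234)/(1/22 + √((-4)² + (-6)²)) = 470/(1/22 + √(16 + 36)) = 470/(1/22 + √52) = 470/(1/22 + 2*√13)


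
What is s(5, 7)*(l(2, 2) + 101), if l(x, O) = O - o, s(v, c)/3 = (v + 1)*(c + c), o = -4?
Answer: 26964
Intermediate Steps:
s(v, c) = 6*c*(1 + v) (s(v, c) = 3*((v + 1)*(c + c)) = 3*((1 + v)*(2*c)) = 3*(2*c*(1 + v)) = 6*c*(1 + v))
l(x, O) = 4 + O (l(x, O) = O - 1*(-4) = O + 4 = 4 + O)
s(5, 7)*(l(2, 2) + 101) = (6*7*(1 + 5))*((4 + 2) + 101) = (6*7*6)*(6 + 101) = 252*107 = 26964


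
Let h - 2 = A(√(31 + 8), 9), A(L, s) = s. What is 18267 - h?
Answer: 18256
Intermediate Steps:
h = 11 (h = 2 + 9 = 11)
18267 - h = 18267 - 1*11 = 18267 - 11 = 18256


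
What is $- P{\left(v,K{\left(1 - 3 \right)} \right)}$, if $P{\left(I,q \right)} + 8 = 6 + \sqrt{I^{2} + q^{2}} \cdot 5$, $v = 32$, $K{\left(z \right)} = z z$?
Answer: $2 - 20 \sqrt{65} \approx -159.25$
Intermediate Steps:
$K{\left(z \right)} = z^{2}$
$P{\left(I,q \right)} = -2 + 5 \sqrt{I^{2} + q^{2}}$ ($P{\left(I,q \right)} = -8 + \left(6 + \sqrt{I^{2} + q^{2}} \cdot 5\right) = -8 + \left(6 + 5 \sqrt{I^{2} + q^{2}}\right) = -2 + 5 \sqrt{I^{2} + q^{2}}$)
$- P{\left(v,K{\left(1 - 3 \right)} \right)} = - (-2 + 5 \sqrt{32^{2} + \left(\left(1 - 3\right)^{2}\right)^{2}}) = - (-2 + 5 \sqrt{1024 + \left(\left(-2\right)^{2}\right)^{2}}) = - (-2 + 5 \sqrt{1024 + 4^{2}}) = - (-2 + 5 \sqrt{1024 + 16}) = - (-2 + 5 \sqrt{1040}) = - (-2 + 5 \cdot 4 \sqrt{65}) = - (-2 + 20 \sqrt{65}) = 2 - 20 \sqrt{65}$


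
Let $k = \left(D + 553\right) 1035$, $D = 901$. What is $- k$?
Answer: $-1504890$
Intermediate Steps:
$k = 1504890$ ($k = \left(901 + 553\right) 1035 = 1454 \cdot 1035 = 1504890$)
$- k = \left(-1\right) 1504890 = -1504890$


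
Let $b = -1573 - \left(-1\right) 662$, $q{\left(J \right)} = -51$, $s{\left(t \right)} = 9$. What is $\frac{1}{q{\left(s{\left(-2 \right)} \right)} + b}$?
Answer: $- \frac{1}{962} \approx -0.0010395$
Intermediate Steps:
$b = -911$ ($b = -1573 - -662 = -1573 + 662 = -911$)
$\frac{1}{q{\left(s{\left(-2 \right)} \right)} + b} = \frac{1}{-51 - 911} = \frac{1}{-962} = - \frac{1}{962}$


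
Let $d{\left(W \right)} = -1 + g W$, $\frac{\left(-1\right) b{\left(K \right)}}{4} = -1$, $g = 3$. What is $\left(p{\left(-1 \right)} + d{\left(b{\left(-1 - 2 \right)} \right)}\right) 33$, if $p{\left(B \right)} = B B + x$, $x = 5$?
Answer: $561$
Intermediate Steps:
$b{\left(K \right)} = 4$ ($b{\left(K \right)} = \left(-4\right) \left(-1\right) = 4$)
$d{\left(W \right)} = -1 + 3 W$
$p{\left(B \right)} = 5 + B^{2}$ ($p{\left(B \right)} = B B + 5 = B^{2} + 5 = 5 + B^{2}$)
$\left(p{\left(-1 \right)} + d{\left(b{\left(-1 - 2 \right)} \right)}\right) 33 = \left(\left(5 + \left(-1\right)^{2}\right) + \left(-1 + 3 \cdot 4\right)\right) 33 = \left(\left(5 + 1\right) + \left(-1 + 12\right)\right) 33 = \left(6 + 11\right) 33 = 17 \cdot 33 = 561$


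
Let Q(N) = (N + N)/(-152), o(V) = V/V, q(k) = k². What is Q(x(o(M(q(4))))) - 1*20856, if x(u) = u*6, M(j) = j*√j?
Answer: -792531/38 ≈ -20856.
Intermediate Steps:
M(j) = j^(3/2)
o(V) = 1
x(u) = 6*u
Q(N) = -N/76 (Q(N) = (2*N)*(-1/152) = -N/76)
Q(x(o(M(q(4))))) - 1*20856 = -3/38 - 1*20856 = -1/76*6 - 20856 = -3/38 - 20856 = -792531/38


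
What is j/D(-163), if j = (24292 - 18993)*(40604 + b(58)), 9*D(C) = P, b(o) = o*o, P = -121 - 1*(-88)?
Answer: -698959296/11 ≈ -6.3542e+7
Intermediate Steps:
P = -33 (P = -121 + 88 = -33)
b(o) = o**2
D(C) = -11/3 (D(C) = (1/9)*(-33) = -11/3)
j = 232986432 (j = (24292 - 18993)*(40604 + 58**2) = 5299*(40604 + 3364) = 5299*43968 = 232986432)
j/D(-163) = 232986432/(-11/3) = 232986432*(-3/11) = -698959296/11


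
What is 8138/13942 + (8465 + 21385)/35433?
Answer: 117420409/82334481 ≈ 1.4261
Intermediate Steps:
8138/13942 + (8465 + 21385)/35433 = 8138*(1/13942) + 29850*(1/35433) = 4069/6971 + 9950/11811 = 117420409/82334481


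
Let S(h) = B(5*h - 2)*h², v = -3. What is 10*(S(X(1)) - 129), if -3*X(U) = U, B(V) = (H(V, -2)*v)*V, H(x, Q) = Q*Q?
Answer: -11170/9 ≈ -1241.1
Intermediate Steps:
H(x, Q) = Q²
B(V) = -12*V (B(V) = ((-2)²*(-3))*V = (4*(-3))*V = -12*V)
X(U) = -U/3
S(h) = h²*(24 - 60*h) (S(h) = (-12*(5*h - 2))*h² = (-12*(-2 + 5*h))*h² = (24 - 60*h)*h² = h²*(24 - 60*h))
10*(S(X(1)) - 129) = 10*((-⅓*1)²*(24 - (-20)) - 129) = 10*((-⅓)²*(24 - 60*(-⅓)) - 129) = 10*((24 + 20)/9 - 129) = 10*((⅑)*44 - 129) = 10*(44/9 - 129) = 10*(-1117/9) = -11170/9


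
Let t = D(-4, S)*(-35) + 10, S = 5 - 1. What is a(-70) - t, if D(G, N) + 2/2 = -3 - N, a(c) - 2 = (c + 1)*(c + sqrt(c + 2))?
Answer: 4542 - 138*I*sqrt(17) ≈ 4542.0 - 568.99*I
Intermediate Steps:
a(c) = 2 + (1 + c)*(c + sqrt(2 + c)) (a(c) = 2 + (c + 1)*(c + sqrt(c + 2)) = 2 + (1 + c)*(c + sqrt(2 + c)))
S = 4
D(G, N) = -4 - N (D(G, N) = -1 + (-3 - N) = -4 - N)
t = 290 (t = (-4 - 1*4)*(-35) + 10 = (-4 - 4)*(-35) + 10 = -8*(-35) + 10 = 280 + 10 = 290)
a(-70) - t = (2 - 70 + (-70)**2 + sqrt(2 - 70) - 70*sqrt(2 - 70)) - 1*290 = (2 - 70 + 4900 + sqrt(-68) - 140*I*sqrt(17)) - 290 = (2 - 70 + 4900 + 2*I*sqrt(17) - 140*I*sqrt(17)) - 290 = (4832 - 138*I*sqrt(17)) - 290 = 4542 - 138*I*sqrt(17)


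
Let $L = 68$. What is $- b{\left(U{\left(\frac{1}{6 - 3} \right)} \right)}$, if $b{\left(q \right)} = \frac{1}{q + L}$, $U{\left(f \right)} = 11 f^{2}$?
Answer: $- \frac{9}{623} \approx -0.014446$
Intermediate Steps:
$b{\left(q \right)} = \frac{1}{68 + q}$ ($b{\left(q \right)} = \frac{1}{q + 68} = \frac{1}{68 + q}$)
$- b{\left(U{\left(\frac{1}{6 - 3} \right)} \right)} = - \frac{1}{68 + 11 \left(\frac{1}{6 - 3}\right)^{2}} = - \frac{1}{68 + 11 \left(\frac{1}{3}\right)^{2}} = - \frac{1}{68 + \frac{11}{9}} = - \frac{1}{\frac{623}{9}} = \left(-1\right) \frac{9}{623} = - \frac{9}{623}$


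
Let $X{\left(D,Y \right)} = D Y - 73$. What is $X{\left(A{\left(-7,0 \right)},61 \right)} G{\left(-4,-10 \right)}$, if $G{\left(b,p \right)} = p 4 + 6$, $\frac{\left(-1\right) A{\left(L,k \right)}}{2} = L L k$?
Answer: $2482$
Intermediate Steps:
$A{\left(L,k \right)} = - 2 k L^{2}$ ($A{\left(L,k \right)} = - 2 L L k = - 2 L^{2} k = - 2 k L^{2}$)
$G{\left(b,p \right)} = 6 + 4 p$ ($G{\left(b,p \right)} = 4 p + 6 = 6 + 4 p$)
$X{\left(D,Y \right)} = -73 + D Y$
$X{\left(A{\left(-7,0 \right)},61 \right)} G{\left(-4,-10 \right)} = \left(-73 + \left(-2\right) 0 \left(-7\right)^{2} \cdot 61\right) \left(6 + 4 \left(-10\right)\right) = \left(-73 + \left(-2\right) 0 \cdot 49 \cdot 61\right) \left(6 - 40\right) = \left(-73 + 0 \cdot 61\right) \left(-34\right) = \left(-73 + 0\right) \left(-34\right) = \left(-73\right) \left(-34\right) = 2482$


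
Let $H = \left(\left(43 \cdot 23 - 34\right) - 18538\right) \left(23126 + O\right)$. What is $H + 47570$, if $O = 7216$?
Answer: $-533455816$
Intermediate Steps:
$H = -533503386$ ($H = \left(\left(43 \cdot 23 - 34\right) - 18538\right) \left(23126 + 7216\right) = \left(\left(989 - 34\right) - 18538\right) 30342 = \left(955 - 18538\right) 30342 = \left(-17583\right) 30342 = -533503386$)
$H + 47570 = -533503386 + 47570 = -533455816$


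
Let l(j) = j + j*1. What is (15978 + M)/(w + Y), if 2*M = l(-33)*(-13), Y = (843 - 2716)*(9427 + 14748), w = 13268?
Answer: -16407/45266507 ≈ -0.00036245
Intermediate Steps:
l(j) = 2*j (l(j) = j + j = 2*j)
Y = -45279775 (Y = -1873*24175 = -45279775)
M = 429 (M = ((2*(-33))*(-13))/2 = (-66*(-13))/2 = (½)*858 = 429)
(15978 + M)/(w + Y) = (15978 + 429)/(13268 - 45279775) = 16407/(-45266507) = 16407*(-1/45266507) = -16407/45266507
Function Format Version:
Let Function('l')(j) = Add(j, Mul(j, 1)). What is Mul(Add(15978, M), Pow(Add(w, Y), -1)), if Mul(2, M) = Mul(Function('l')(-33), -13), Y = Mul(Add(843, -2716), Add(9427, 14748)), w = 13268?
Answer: Rational(-16407, 45266507) ≈ -0.00036245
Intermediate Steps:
Function('l')(j) = Mul(2, j) (Function('l')(j) = Add(j, j) = Mul(2, j))
Y = -45279775 (Y = Mul(-1873, 24175) = -45279775)
M = 429 (M = Mul(Rational(1, 2), Mul(Mul(2, -33), -13)) = Mul(Rational(1, 2), Mul(-66, -13)) = Mul(Rational(1, 2), 858) = 429)
Mul(Add(15978, M), Pow(Add(w, Y), -1)) = Mul(Add(15978, 429), Pow(Add(13268, -45279775), -1)) = Mul(16407, Pow(-45266507, -1)) = Mul(16407, Rational(-1, 45266507)) = Rational(-16407, 45266507)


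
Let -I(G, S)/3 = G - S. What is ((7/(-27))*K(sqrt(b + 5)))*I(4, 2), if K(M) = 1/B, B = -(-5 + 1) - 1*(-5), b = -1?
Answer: 14/81 ≈ 0.17284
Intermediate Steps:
I(G, S) = -3*G + 3*S (I(G, S) = -3*(G - S) = -3*G + 3*S)
B = 9 (B = -1*(-4) + 5 = 4 + 5 = 9)
K(M) = 1/9
((7/(-27))*K(sqrt(b + 5)))*I(4, 2) = ((7/(-27))*(1/9))*(-3*4 + 3*2) = ((7*(-1/27))*(1/9))*(-12 + 6) = -7/27*1/9*(-6) = -7/243*(-6) = 14/81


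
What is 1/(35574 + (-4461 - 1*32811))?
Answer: -1/1698 ≈ -0.00058893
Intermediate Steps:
1/(35574 + (-4461 - 1*32811)) = 1/(35574 + (-4461 - 32811)) = 1/(35574 - 37272) = 1/(-1698) = -1/1698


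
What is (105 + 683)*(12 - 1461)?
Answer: -1141812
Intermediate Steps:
(105 + 683)*(12 - 1461) = 788*(-1449) = -1141812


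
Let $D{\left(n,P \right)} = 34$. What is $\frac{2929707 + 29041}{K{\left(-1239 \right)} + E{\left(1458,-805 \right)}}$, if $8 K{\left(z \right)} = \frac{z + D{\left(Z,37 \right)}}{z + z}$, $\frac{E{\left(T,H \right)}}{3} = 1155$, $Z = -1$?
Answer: $\frac{58654220352}{68691365} \approx 853.88$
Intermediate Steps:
$E{\left(T,H \right)} = 3465$ ($E{\left(T,H \right)} = 3 \cdot 1155 = 3465$)
$K{\left(z \right)} = \frac{34 + z}{16 z}$ ($K{\left(z \right)} = \frac{\left(z + 34\right) \frac{1}{z + z}}{8} = \frac{\left(34 + z\right) \frac{1}{2 z}}{8} = \frac{\frac{1}{2} \frac{1}{z} \left(34 + z\right)}{8} = \frac{34 + z}{16 z}$)
$\frac{2929707 + 29041}{K{\left(-1239 \right)} + E{\left(1458,-805 \right)}} = \frac{2929707 + 29041}{\frac{34 - 1239}{16 \left(-1239\right)} + 3465} = \frac{2958748}{\frac{1}{16} \left(- \frac{1}{1239}\right) \left(-1205\right) + 3465} = \frac{2958748}{\frac{1205}{19824} + 3465} = \frac{2958748}{\frac{68691365}{19824}} = 2958748 \cdot \frac{19824}{68691365} = \frac{58654220352}{68691365}$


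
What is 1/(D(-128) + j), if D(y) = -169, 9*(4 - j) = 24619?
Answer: -9/26104 ≈ -0.00034477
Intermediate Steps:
j = -24583/9 (j = 4 - ⅑*24619 = 4 - 24619/9 = -24583/9 ≈ -2731.4)
1/(D(-128) + j) = 1/(-169 - 24583/9) = 1/(-26104/9) = -9/26104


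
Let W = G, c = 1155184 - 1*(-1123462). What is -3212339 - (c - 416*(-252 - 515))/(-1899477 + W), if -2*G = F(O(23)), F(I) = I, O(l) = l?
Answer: -12203596781767/3798977 ≈ -3.2123e+6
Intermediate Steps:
c = 2278646 (c = 1155184 + 1123462 = 2278646)
G = -23/2 (G = -½*23 = -23/2 ≈ -11.500)
W = -23/2 ≈ -11.500
-3212339 - (c - 416*(-252 - 515))/(-1899477 + W) = -3212339 - (2278646 - 416*(-252 - 515))/(-1899477 - 23/2) = -3212339 - (2278646 - 416*(-767))/(-3798977/2) = -3212339 - (2278646 + 319072)*(-2)/3798977 = -3212339 - 2597718*(-2)/3798977 = -3212339 - 1*(-5195436/3798977) = -3212339 + 5195436/3798977 = -12203596781767/3798977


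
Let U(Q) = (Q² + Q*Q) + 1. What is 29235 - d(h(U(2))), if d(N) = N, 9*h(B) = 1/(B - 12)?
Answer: 789346/27 ≈ 29235.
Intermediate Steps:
U(Q) = 1 + 2*Q² (U(Q) = (Q² + Q²) + 1 = 2*Q² + 1 = 1 + 2*Q²)
h(B) = 1/(9*(-12 + B)) (h(B) = 1/(9*(B - 12)) = 1/(9*(-12 + B)))
29235 - d(h(U(2))) = 29235 - 1/(9*(-12 + (1 + 2*2²))) = 29235 - 1/(9*(-12 + (1 + 2*4))) = 29235 - 1/(9*(-12 + (1 + 8))) = 29235 - 1/(9*(-12 + 9)) = 29235 - 1/(9*(-3)) = 29235 - (-1)/(9*3) = 29235 - 1*(-1/27) = 29235 + 1/27 = 789346/27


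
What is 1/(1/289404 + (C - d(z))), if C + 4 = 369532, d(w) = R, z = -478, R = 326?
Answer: 289404/106848535609 ≈ 2.7085e-6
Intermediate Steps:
d(w) = 326
C = 369528 (C = -4 + 369532 = 369528)
1/(1/289404 + (C - d(z))) = 1/(1/289404 + (369528 - 1*326)) = 1/(1/289404 + (369528 - 326)) = 1/(1/289404 + 369202) = 1/(106848535609/289404) = 289404/106848535609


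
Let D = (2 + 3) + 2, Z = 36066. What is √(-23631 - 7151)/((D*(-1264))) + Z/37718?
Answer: 18033/18859 - I*√30782/8848 ≈ 0.9562 - 0.019829*I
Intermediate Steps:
D = 7 (D = 5 + 2 = 7)
√(-23631 - 7151)/((D*(-1264))) + Z/37718 = √(-23631 - 7151)/((7*(-1264))) + 36066/37718 = √(-30782)/(-8848) + 36066*(1/37718) = (I*√30782)*(-1/8848) + 18033/18859 = -I*√30782/8848 + 18033/18859 = 18033/18859 - I*√30782/8848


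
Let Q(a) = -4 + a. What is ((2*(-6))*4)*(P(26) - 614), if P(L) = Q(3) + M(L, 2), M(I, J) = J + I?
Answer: 28176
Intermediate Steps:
M(I, J) = I + J
P(L) = 1 + L (P(L) = (-4 + 3) + (L + 2) = -1 + (2 + L) = 1 + L)
((2*(-6))*4)*(P(26) - 614) = ((2*(-6))*4)*((1 + 26) - 614) = (-12*4)*(27 - 614) = -48*(-587) = 28176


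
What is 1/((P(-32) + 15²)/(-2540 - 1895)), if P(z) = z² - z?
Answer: -4435/1281 ≈ -3.4621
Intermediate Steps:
1/((P(-32) + 15²)/(-2540 - 1895)) = 1/((-32*(-1 - 32) + 15²)/(-2540 - 1895)) = 1/((-32*(-33) + 225)/(-4435)) = 1/((1056 + 225)*(-1/4435)) = 1/(1281*(-1/4435)) = 1/(-1281/4435) = -4435/1281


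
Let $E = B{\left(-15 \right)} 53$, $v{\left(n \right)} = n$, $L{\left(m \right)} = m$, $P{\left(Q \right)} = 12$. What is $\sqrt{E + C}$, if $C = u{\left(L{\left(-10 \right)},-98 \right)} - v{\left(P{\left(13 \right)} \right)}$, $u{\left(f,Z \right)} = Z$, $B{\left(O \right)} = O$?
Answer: $i \sqrt{905} \approx 30.083 i$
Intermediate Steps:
$E = -795$ ($E = \left(-15\right) 53 = -795$)
$C = -110$ ($C = -98 - 12 = -110$)
$\sqrt{E + C} = \sqrt{-795 - 110} = \sqrt{-905} = i \sqrt{905}$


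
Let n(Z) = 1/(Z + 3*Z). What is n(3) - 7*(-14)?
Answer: 1177/12 ≈ 98.083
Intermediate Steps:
n(Z) = 1/(4*Z)
n(3) - 7*(-14) = (1/4)/3 - 7*(-14) = (1/4)*(1/3) + 98 = 1/12 + 98 = 1177/12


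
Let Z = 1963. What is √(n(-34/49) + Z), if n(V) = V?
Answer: √96153/7 ≈ 44.298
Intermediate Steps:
√(n(-34/49) + Z) = √(-34/49 + 1963) = √(96153/49) = √96153/7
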